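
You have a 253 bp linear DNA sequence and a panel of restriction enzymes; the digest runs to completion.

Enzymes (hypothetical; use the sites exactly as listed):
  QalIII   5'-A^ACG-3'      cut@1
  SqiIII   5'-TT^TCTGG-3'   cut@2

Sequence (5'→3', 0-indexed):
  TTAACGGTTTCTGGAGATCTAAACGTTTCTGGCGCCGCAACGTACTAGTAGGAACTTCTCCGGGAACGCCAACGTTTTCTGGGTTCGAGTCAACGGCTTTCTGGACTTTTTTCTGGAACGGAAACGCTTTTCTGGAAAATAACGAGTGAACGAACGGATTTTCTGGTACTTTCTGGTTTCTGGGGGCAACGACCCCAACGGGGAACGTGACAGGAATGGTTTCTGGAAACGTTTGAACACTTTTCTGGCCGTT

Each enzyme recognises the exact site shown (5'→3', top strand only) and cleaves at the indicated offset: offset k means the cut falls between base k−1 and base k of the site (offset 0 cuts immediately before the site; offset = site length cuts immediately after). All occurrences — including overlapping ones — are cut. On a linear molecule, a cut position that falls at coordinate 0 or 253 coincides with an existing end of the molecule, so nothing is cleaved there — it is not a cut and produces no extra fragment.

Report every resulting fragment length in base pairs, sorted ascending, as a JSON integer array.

Site scan:
  QalIII (AACG, off=1): starts [2, 21, 38, 64, 70, 91, 116, 122, 140, 148, 152, 187, 196, 203, 227] → cuts [3, 22, 39, 65, 71, 92, 117, 123, 141, 149, 153, 188, 197, 204, 228]
  SqiIII (TTTCTGG, off=2): starts [7, 25, 75, 97, 109, 128, 159, 169, 176, 219, 241] → cuts [9, 27, 77, 99, 111, 130, 161, 171, 178, 221, 243]

All cut coordinates (distinct, sorted): [3, 9, 22, 27, 39, 65, 71, 77, 92, 99, 111, 117, 123, 130, 141, 149, 153, 161, 171, 178, 188, 197, 204, 221, 228, 243]

Fragment lengths:
  [0,3): 3 bp
  [3,9): 6 bp
  [9,22): 13 bp
  [22,27): 5 bp
  [27,39): 12 bp
  [39,65): 26 bp
  [65,71): 6 bp
  [71,77): 6 bp
  [77,92): 15 bp
  [92,99): 7 bp
  [99,111): 12 bp
  [111,117): 6 bp
  [117,123): 6 bp
  [123,130): 7 bp
  [130,141): 11 bp
  [141,149): 8 bp
  [149,153): 4 bp
  [153,161): 8 bp
  [161,171): 10 bp
  [171,178): 7 bp
  [178,188): 10 bp
  [188,197): 9 bp
  [197,204): 7 bp
  [204,221): 17 bp
  [221,228): 7 bp
  [228,243): 15 bp
  [243,253): 10 bp

[3,4,5,6,6,6,6,6,7,7,7,7,7,8,8,9,10,10,10,11,12,12,13,15,15,17,26]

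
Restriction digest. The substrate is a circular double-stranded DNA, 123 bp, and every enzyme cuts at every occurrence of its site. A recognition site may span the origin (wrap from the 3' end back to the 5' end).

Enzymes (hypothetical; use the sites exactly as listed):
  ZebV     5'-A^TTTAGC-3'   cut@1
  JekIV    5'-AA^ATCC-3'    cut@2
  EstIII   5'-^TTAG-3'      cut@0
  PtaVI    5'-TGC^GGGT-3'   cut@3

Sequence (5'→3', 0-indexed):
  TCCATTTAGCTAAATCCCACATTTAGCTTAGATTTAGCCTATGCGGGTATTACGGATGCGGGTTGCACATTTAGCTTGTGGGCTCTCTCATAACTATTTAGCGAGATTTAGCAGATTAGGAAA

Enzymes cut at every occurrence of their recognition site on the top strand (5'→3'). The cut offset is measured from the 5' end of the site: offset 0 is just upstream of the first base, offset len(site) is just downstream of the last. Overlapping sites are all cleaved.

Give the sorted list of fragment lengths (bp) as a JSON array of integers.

Site scan:
  ZebV ATTTAGC/1: at [3, 20, 31, 68, 95, 105] ⇒ [4, 21, 32, 69, 96, 106]
  JekIV AAATCC/2: at [11, 120] ⇒ [13, 122]
  EstIII TTAG/0: at [5, 22, 27, 33, 70, 97, 107, 115] ⇒ [5, 22, 27, 33, 70, 97, 107, 115]
  PtaVI TGCGGGT/3: at [41, 56] ⇒ [44, 59]

Pooled cuts: [4, 5, 13, 21, 22, 27, 32, 33, 44, 59, 69, 70, 96, 97, 106, 107, 115, 122]

Fragments:
  4→5: 1 bp
  5→13: 8 bp
  13→21: 8 bp
  21→22: 1 bp
  22→27: 5 bp
  27→32: 5 bp
  32→33: 1 bp
  33→44: 11 bp
  44→59: 15 bp
  59→69: 10 bp
  69→70: 1 bp
  70→96: 26 bp
  96→97: 1 bp
  97→106: 9 bp
  106→107: 1 bp
  107→115: 8 bp
  115→122: 7 bp
  122→4 (wrap): 123-122+4 = 5 bp

[1,1,1,1,1,1,5,5,5,7,8,8,8,9,10,11,15,26]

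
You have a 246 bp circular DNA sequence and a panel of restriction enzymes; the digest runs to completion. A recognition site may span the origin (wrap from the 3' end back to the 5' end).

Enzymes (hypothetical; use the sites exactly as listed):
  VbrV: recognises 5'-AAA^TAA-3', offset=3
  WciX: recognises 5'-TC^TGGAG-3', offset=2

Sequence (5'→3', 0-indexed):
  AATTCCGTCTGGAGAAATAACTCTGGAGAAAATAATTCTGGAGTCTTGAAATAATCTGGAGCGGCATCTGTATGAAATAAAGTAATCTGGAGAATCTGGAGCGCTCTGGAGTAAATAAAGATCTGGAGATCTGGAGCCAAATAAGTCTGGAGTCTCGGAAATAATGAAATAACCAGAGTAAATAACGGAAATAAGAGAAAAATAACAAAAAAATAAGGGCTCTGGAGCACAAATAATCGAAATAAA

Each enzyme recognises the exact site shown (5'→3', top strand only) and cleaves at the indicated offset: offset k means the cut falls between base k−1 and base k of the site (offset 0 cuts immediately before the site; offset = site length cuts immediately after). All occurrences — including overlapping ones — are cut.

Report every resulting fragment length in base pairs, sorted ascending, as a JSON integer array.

Site scan:
  VbrV (AAATAA, off=3): starts [14, 29, 48, 74, 112, 138, 158, 166, 179, 188, 199, 210, 230, 239] → cuts [17, 32, 51, 77, 115, 141, 161, 169, 182, 191, 202, 213, 233, 242]
  WciX (TCTGGAG, off=2): starts [7, 21, 36, 54, 85, 94, 104, 121, 129, 145, 220] → cuts [9, 23, 38, 56, 87, 96, 106, 123, 131, 147, 222]

Pooled cuts: [9, 17, 23, 32, 38, 51, 56, 77, 87, 96, 106, 115, 123, 131, 141, 147, 161, 169, 182, 191, 202, 213, 222, 233, 242]

Fragment lengths:
  9→17: 8 bp
  17→23: 6 bp
  23→32: 9 bp
  32→38: 6 bp
  38→51: 13 bp
  51→56: 5 bp
  56→77: 21 bp
  77→87: 10 bp
  87→96: 9 bp
  96→106: 10 bp
  106→115: 9 bp
  115→123: 8 bp
  123→131: 8 bp
  131→141: 10 bp
  141→147: 6 bp
  147→161: 14 bp
  161→169: 8 bp
  169→182: 13 bp
  182→191: 9 bp
  191→202: 11 bp
  202→213: 11 bp
  213→222: 9 bp
  222→233: 11 bp
  233→242: 9 bp
  242→9 (wrap): 246-242+9 = 13 bp

[5,6,6,6,8,8,8,8,9,9,9,9,9,9,10,10,10,11,11,11,13,13,13,14,21]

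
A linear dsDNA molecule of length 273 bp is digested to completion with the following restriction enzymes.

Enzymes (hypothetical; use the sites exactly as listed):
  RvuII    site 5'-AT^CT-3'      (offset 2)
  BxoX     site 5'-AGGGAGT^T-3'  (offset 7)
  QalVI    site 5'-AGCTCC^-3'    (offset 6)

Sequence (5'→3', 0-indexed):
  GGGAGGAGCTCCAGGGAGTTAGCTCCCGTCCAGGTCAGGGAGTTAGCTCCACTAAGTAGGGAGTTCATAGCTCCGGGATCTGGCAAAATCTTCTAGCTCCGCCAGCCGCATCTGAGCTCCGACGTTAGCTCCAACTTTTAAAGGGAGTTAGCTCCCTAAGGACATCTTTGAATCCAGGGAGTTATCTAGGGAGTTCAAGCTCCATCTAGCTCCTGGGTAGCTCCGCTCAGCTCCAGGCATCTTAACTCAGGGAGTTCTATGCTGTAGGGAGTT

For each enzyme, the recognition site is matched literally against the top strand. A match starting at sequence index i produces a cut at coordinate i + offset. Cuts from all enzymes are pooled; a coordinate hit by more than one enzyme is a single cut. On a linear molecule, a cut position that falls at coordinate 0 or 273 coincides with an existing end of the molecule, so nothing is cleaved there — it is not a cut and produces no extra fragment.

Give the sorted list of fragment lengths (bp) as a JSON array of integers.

[1,2,3,5,6,7,7,7,7,8,9,9,9,10,10,10,10,11,11,11,12,12,14,15,16,17,17,17]

Per-enzyme occurrences:
  RvuII (ATCT, off=2): starts [77, 87, 109, 163, 183, 203, 238] → cuts [79, 89, 111, 165, 185, 205, 240]
  BxoX (AGGGAGTT, off=7): starts [12, 36, 57, 141, 175, 187, 248, 265] → cuts [19, 43, 64, 148, 182, 194, 255, 272]
  QalVI (AGCTCC, off=6): starts [6, 20, 44, 68, 94, 114, 126, 149, 197, 207, 218, 228] → cuts [12, 26, 50, 74, 100, 120, 132, 155, 203, 213, 224, 234]

All cut coordinates (distinct, sorted): [12, 19, 26, 43, 50, 64, 74, 79, 89, 100, 111, 120, 132, 148, 155, 165, 182, 185, 194, 203, 205, 213, 224, 234, 240, 255, 272]

Fragments:
  [0,12): 12 bp
  [12,19): 7 bp
  [19,26): 7 bp
  [26,43): 17 bp
  [43,50): 7 bp
  [50,64): 14 bp
  [64,74): 10 bp
  [74,79): 5 bp
  [79,89): 10 bp
  [89,100): 11 bp
  [100,111): 11 bp
  [111,120): 9 bp
  [120,132): 12 bp
  [132,148): 16 bp
  [148,155): 7 bp
  [155,165): 10 bp
  [165,182): 17 bp
  [182,185): 3 bp
  [185,194): 9 bp
  [194,203): 9 bp
  [203,205): 2 bp
  [205,213): 8 bp
  [213,224): 11 bp
  [224,234): 10 bp
  [234,240): 6 bp
  [240,255): 15 bp
  [255,272): 17 bp
  [272,273): 1 bp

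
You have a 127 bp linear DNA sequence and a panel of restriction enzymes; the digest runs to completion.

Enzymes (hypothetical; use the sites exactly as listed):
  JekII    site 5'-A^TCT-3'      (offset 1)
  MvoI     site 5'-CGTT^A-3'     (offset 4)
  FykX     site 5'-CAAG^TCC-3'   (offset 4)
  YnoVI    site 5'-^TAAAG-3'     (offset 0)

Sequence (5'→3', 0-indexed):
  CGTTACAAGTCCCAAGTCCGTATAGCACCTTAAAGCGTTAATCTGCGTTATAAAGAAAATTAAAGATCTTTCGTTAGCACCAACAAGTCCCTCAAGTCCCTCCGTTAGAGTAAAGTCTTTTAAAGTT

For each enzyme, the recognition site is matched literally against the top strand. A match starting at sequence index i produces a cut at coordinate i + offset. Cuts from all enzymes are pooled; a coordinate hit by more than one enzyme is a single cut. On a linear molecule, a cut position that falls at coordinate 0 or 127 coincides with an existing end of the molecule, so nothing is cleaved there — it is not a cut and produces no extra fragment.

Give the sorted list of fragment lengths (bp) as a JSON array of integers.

Site scan:
  JekII (ATCT, off=1): starts [40, 65] → cuts [41, 66]
  MvoI (CGTTA, off=4): starts [0, 35, 45, 71, 102] → cuts [4, 39, 49, 75, 106]
  FykX (CAAGTCC, off=4): starts [5, 12, 83, 92] → cuts [9, 16, 87, 96]
  YnoVI (TAAAG, off=0): starts [30, 50, 60, 110, 120] → cuts [30, 50, 60, 110, 120]

Pooled cuts: [4, 9, 16, 30, 39, 41, 49, 50, 60, 66, 75, 87, 96, 106, 110, 120]

Fragments:
  [0,4): 4 bp
  [4,9): 5 bp
  [9,16): 7 bp
  [16,30): 14 bp
  [30,39): 9 bp
  [39,41): 2 bp
  [41,49): 8 bp
  [49,50): 1 bp
  [50,60): 10 bp
  [60,66): 6 bp
  [66,75): 9 bp
  [75,87): 12 bp
  [87,96): 9 bp
  [96,106): 10 bp
  [106,110): 4 bp
  [110,120): 10 bp
  [120,127): 7 bp

[1,2,4,4,5,6,7,7,8,9,9,9,10,10,10,12,14]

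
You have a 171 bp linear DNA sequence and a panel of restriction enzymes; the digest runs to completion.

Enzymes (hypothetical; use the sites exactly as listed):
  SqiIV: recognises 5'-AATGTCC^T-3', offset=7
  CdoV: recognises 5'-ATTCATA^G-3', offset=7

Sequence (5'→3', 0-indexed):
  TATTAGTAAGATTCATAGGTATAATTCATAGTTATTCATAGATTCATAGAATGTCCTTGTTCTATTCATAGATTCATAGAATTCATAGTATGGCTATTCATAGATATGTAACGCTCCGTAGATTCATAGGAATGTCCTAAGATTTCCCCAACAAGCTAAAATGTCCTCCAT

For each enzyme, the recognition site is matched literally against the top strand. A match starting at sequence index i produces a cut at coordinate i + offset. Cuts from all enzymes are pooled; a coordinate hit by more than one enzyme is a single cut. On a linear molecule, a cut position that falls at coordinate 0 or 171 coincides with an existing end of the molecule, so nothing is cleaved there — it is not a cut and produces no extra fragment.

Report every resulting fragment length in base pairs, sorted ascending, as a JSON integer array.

[5,8,8,8,9,9,10,13,14,15,17,26,29]

Per-enzyme occurrences:
  SqiIV AATGTCCT/7: at [49, 130, 159] ⇒ [56, 137, 166]
  CdoV ATTCATAG/7: at [10, 23, 33, 41, 63, 71, 80, 95, 121] ⇒ [17, 30, 40, 48, 70, 78, 87, 102, 128]

All cut coordinates (distinct, sorted): [17, 30, 40, 48, 56, 70, 78, 87, 102, 128, 137, 166]

Fragment lengths:
  [0,17): 17 bp
  [17,30): 13 bp
  [30,40): 10 bp
  [40,48): 8 bp
  [48,56): 8 bp
  [56,70): 14 bp
  [70,78): 8 bp
  [78,87): 9 bp
  [87,102): 15 bp
  [102,128): 26 bp
  [128,137): 9 bp
  [137,166): 29 bp
  [166,171): 5 bp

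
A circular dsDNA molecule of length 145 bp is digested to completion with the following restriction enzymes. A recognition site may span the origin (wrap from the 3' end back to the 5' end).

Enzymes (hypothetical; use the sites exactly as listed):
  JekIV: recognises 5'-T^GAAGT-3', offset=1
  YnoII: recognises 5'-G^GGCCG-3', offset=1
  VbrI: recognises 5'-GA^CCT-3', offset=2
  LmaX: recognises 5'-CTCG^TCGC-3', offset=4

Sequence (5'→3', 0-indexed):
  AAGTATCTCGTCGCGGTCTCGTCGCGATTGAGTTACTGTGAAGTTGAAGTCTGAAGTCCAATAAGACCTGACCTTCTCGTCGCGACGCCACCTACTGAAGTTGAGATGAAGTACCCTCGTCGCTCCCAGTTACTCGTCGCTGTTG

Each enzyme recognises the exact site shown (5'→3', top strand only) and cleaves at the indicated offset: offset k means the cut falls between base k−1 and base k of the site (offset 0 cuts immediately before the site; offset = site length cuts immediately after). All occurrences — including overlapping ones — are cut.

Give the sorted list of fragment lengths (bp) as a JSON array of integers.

[5,6,7,8,8,11,11,11,12,14,17,17,18]

Per-enzyme occurrences:
  JekIV TGAAGT/1: at [38, 44, 51, 95, 106, 143] ⇒ [39, 45, 52, 96, 107, 144]
  YnoII (GGGCCG, off=1): no sites
  VbrI GACCT/2: at [64, 69] ⇒ [66, 71]
  LmaX CTCGTCGC/4: at [6, 17, 75, 115, 132] ⇒ [10, 21, 79, 119, 136]

All cut coordinates (distinct, sorted): [10, 21, 39, 45, 52, 66, 71, 79, 96, 107, 119, 136, 144]

Fragment lengths:
  10→21: 11 bp
  21→39: 18 bp
  39→45: 6 bp
  45→52: 7 bp
  52→66: 14 bp
  66→71: 5 bp
  71→79: 8 bp
  79→96: 17 bp
  96→107: 11 bp
  107→119: 12 bp
  119→136: 17 bp
  136→144: 8 bp
  144→10 (wrap): 145-144+10 = 11 bp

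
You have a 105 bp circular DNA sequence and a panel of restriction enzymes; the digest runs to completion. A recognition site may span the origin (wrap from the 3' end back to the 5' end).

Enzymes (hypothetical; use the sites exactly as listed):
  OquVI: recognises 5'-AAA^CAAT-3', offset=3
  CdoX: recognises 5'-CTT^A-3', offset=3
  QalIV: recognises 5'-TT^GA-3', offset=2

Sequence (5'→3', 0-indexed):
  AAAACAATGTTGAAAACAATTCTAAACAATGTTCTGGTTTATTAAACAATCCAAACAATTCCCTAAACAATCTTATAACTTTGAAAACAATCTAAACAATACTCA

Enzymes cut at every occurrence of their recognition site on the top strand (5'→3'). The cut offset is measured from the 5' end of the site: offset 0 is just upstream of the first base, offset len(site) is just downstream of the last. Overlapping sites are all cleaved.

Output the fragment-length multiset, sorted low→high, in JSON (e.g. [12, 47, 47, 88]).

Per-enzyme occurrences:
  OquVI (AAACAAT, off=3): starts [1, 13, 23, 43, 52, 64, 84, 93] → cuts [4, 16, 26, 46, 55, 67, 87, 96]
  CdoX (CTTA, off=3): starts [71] → cuts [74]
  QalIV (TTGA, off=2): starts [9, 80] → cuts [11, 82]

Pooled cuts: [4, 11, 16, 26, 46, 55, 67, 74, 82, 87, 96]

Fragment lengths:
  4→11: 7 bp
  11→16: 5 bp
  16→26: 10 bp
  26→46: 20 bp
  46→55: 9 bp
  55→67: 12 bp
  67→74: 7 bp
  74→82: 8 bp
  82→87: 5 bp
  87→96: 9 bp
  96→4 (wrap): 105-96+4 = 13 bp

[5,5,7,7,8,9,9,10,12,13,20]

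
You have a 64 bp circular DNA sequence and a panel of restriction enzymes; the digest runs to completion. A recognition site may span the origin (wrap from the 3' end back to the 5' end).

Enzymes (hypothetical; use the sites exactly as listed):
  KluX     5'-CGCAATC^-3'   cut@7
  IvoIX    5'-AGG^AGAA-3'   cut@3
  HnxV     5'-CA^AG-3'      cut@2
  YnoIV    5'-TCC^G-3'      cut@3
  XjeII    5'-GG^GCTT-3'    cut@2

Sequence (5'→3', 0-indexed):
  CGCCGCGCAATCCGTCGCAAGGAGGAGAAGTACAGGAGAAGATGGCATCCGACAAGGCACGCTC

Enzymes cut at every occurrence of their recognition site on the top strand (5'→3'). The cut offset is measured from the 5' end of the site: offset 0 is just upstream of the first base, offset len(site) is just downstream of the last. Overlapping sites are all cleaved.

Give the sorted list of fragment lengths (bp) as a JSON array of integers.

[1,4,6,6,11,11,11,14]

Per-enzyme occurrences:
  KluX CGCAATC/7: at [5] ⇒ [12]
  IvoIX AGGAGAA/3: at [22, 33] ⇒ [25, 36]
  HnxV CAAG/2: at [17, 52] ⇒ [19, 54]
  YnoIV TCCG/3: at [10, 47, 62] ⇒ [1, 13, 50]
  XjeII (GGGCTT, off=2): no sites

All cut coordinates (distinct, sorted): [1, 12, 13, 19, 25, 36, 50, 54]

Fragments:
  1→12: 11 bp
  12→13: 1 bp
  13→19: 6 bp
  19→25: 6 bp
  25→36: 11 bp
  36→50: 14 bp
  50→54: 4 bp
  54→1 (wrap): 64-54+1 = 11 bp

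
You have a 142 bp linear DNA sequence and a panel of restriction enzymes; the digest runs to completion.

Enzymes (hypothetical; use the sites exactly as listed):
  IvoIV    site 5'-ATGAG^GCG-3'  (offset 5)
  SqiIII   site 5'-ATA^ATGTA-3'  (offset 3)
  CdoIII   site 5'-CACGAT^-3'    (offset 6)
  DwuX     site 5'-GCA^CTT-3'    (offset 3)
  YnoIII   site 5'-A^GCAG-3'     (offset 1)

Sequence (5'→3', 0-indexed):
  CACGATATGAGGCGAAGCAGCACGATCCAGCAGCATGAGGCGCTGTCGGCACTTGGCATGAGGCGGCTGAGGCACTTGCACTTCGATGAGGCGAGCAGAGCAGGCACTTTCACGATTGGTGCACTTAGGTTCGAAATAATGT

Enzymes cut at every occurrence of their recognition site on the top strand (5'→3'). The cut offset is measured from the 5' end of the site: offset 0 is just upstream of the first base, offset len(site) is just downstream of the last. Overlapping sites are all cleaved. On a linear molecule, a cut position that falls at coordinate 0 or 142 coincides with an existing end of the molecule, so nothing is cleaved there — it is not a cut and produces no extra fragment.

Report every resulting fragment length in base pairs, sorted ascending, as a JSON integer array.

Scan for sites:
  IvoIV ATGAGGCG/5: at [6, 34, 57, 85] ⇒ [11, 39, 62, 90]
  SqiIII (ATAATGTA, off=3): no sites
  CdoIII CACGAT/6: at [0, 20, 110] ⇒ [6, 26, 116]
  DwuX GCACTT/3: at [48, 71, 77, 103, 120] ⇒ [51, 74, 80, 106, 123]
  YnoIII AGCAG/1: at [15, 28, 93, 98] ⇒ [16, 29, 94, 99]

Pooled cuts: [6, 11, 16, 26, 29, 39, 51, 62, 74, 80, 90, 94, 99, 106, 116, 123]

Fragment lengths:
  [0,6): 6 bp
  [6,11): 5 bp
  [11,16): 5 bp
  [16,26): 10 bp
  [26,29): 3 bp
  [29,39): 10 bp
  [39,51): 12 bp
  [51,62): 11 bp
  [62,74): 12 bp
  [74,80): 6 bp
  [80,90): 10 bp
  [90,94): 4 bp
  [94,99): 5 bp
  [99,106): 7 bp
  [106,116): 10 bp
  [116,123): 7 bp
  [123,142): 19 bp

[3,4,5,5,5,6,6,7,7,10,10,10,10,11,12,12,19]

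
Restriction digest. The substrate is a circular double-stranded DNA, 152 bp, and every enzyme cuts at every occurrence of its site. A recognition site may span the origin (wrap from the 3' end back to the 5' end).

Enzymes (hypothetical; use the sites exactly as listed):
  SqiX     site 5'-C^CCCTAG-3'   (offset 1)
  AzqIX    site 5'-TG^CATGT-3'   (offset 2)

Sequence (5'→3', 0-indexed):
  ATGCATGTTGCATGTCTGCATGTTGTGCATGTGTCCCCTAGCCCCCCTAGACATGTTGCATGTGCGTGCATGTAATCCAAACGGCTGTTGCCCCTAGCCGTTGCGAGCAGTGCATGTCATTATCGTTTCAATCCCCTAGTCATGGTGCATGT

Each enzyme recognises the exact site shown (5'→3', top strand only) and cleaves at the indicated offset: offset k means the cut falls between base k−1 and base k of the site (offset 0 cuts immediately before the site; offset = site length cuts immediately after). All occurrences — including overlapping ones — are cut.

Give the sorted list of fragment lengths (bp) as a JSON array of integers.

[7,8,8,8,9,9,10,14,14,21,21,23]

Site scan:
  SqiX (CCCCTAG, off=1): starts [34, 43, 90, 132] → cuts [35, 44, 91, 133]
  AzqIX (TGCATGT, off=2): starts [1, 8, 16, 25, 56, 66, 110, 145] → cuts [3, 10, 18, 27, 58, 68, 112, 147]

Pooled cuts: [3, 10, 18, 27, 35, 44, 58, 68, 91, 112, 133, 147]

Fragments:
  3→10: 7 bp
  10→18: 8 bp
  18→27: 9 bp
  27→35: 8 bp
  35→44: 9 bp
  44→58: 14 bp
  58→68: 10 bp
  68→91: 23 bp
  91→112: 21 bp
  112→133: 21 bp
  133→147: 14 bp
  147→3 (wrap): 152-147+3 = 8 bp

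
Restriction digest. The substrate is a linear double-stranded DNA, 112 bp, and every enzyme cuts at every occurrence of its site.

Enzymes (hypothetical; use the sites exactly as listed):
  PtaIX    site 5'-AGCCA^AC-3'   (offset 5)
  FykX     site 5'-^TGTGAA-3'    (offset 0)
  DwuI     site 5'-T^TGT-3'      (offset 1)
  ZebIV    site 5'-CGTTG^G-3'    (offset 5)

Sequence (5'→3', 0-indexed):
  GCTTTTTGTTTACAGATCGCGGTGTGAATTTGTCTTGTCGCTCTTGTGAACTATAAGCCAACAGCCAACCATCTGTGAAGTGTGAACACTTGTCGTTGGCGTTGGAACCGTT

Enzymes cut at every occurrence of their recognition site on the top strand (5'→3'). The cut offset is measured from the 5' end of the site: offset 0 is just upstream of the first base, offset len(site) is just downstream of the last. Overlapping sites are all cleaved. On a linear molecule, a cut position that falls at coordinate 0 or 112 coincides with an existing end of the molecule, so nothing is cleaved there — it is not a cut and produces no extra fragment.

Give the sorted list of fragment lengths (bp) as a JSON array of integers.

Scan for sites:
  PtaIX AGCCAAC/5: at [55, 62] ⇒ [60, 67]
  FykX TGTGAA/0: at [22, 44, 73, 80] ⇒ [22, 44, 73, 80]
  DwuI TTGT/1: at [5, 29, 34, 43, 89] ⇒ [6, 30, 35, 44, 90]
  ZebIV CGTTGG/5: at [93, 99] ⇒ [98, 104]

Pooled cuts: [6, 22, 30, 35, 44, 60, 67, 73, 80, 90, 98, 104]

Fragments:
  [0,6): 6 bp
  [6,22): 16 bp
  [22,30): 8 bp
  [30,35): 5 bp
  [35,44): 9 bp
  [44,60): 16 bp
  [60,67): 7 bp
  [67,73): 6 bp
  [73,80): 7 bp
  [80,90): 10 bp
  [90,98): 8 bp
  [98,104): 6 bp
  [104,112): 8 bp

[5,6,6,6,7,7,8,8,8,9,10,16,16]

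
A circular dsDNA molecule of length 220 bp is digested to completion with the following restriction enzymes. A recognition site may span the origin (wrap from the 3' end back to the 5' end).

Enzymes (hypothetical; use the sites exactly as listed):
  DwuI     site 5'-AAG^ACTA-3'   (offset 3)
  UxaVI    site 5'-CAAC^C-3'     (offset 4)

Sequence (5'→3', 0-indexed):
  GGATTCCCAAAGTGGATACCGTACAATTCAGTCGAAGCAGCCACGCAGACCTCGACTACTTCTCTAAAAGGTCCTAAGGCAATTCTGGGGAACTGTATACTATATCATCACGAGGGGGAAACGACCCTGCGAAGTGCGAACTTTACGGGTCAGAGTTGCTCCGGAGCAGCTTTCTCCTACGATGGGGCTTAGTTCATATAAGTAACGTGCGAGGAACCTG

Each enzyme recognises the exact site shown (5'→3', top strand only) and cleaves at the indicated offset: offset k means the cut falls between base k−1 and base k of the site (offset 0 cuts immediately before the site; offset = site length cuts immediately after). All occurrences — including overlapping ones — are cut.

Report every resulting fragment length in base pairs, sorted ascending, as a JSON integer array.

Per-enzyme occurrences:
  DwuI (AAGACTA, off=3): no sites
  UxaVI (CAACC, off=4): no sites

Pooled cuts: ∅

Fragment lengths:
  no cuts → one circular fragment of 220 bp

[220]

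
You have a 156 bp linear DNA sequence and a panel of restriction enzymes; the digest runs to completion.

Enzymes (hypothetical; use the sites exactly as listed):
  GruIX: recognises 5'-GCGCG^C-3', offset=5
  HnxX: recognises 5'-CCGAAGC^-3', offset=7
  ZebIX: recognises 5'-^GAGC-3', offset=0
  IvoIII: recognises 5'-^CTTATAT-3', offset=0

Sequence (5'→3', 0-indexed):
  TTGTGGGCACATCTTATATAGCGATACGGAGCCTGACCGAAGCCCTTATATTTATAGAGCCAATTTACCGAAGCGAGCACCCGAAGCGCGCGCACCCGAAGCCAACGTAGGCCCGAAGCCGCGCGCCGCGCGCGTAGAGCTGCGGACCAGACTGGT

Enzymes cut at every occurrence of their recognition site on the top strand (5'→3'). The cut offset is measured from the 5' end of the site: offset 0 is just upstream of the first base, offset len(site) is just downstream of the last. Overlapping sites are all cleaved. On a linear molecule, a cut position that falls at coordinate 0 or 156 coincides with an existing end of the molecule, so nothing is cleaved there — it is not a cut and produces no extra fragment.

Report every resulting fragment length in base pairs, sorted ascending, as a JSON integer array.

Per-enzyme occurrences:
  GruIX (GCGCGC, off=5): starts [85, 87, 120, 127] → cuts [90, 92, 125, 132]
  HnxX (CCGAAGC, off=7): starts [36, 67, 80, 95, 112] → cuts [43, 74, 87, 102, 119]
  ZebIX (GAGC, off=0): starts [28, 56, 74, 136] → cuts [28, 56, 74, 136]
  IvoIII (CTTATAT, off=0): starts [12, 44] → cuts [12, 44]

Pooled cuts: [12, 28, 43, 44, 56, 74, 87, 90, 92, 102, 119, 125, 132, 136]

Fragments:
  [0,12): 12 bp
  [12,28): 16 bp
  [28,43): 15 bp
  [43,44): 1 bp
  [44,56): 12 bp
  [56,74): 18 bp
  [74,87): 13 bp
  [87,90): 3 bp
  [90,92): 2 bp
  [92,102): 10 bp
  [102,119): 17 bp
  [119,125): 6 bp
  [125,132): 7 bp
  [132,136): 4 bp
  [136,156): 20 bp

[1,2,3,4,6,7,10,12,12,13,15,16,17,18,20]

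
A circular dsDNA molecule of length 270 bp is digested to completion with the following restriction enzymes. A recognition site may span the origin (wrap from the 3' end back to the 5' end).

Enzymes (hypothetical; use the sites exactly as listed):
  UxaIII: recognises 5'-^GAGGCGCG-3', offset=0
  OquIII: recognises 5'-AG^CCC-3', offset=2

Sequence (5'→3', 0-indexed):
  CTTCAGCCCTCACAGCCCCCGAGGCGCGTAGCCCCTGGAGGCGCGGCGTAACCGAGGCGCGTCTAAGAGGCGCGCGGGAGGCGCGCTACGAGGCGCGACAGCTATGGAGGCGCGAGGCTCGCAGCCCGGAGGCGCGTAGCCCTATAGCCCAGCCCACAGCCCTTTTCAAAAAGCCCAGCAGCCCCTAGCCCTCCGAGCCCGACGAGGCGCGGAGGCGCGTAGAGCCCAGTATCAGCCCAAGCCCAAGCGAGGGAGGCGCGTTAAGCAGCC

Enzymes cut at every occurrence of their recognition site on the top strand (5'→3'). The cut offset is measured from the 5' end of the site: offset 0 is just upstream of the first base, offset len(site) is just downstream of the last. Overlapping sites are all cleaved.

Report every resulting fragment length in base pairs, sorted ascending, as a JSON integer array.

[4,5,5,6,6,6,7,7,8,8,8,8,9,9,11,11,11,11,11,12,13,13,14,16,16,17,18]

Scan for sites:
  UxaIII GAGGCGCG/0: at [20, 37, 53, 66, 77, 89, 106, 128, 203, 211, 252] ⇒ [20, 37, 53, 66, 77, 89, 106, 128, 203, 211, 252]
  OquIII AGCCC/2: at [4, 13, 29, 122, 137, 145, 150, 157, 171, 179, 186, 195, 222, 233, 239, 266] ⇒ [6, 15, 31, 124, 139, 147, 152, 159, 173, 181, 188, 197, 224, 235, 241, 268]

All cut coordinates (distinct, sorted): [6, 15, 20, 31, 37, 53, 66, 77, 89, 106, 124, 128, 139, 147, 152, 159, 173, 181, 188, 197, 203, 211, 224, 235, 241, 252, 268]

Fragment lengths:
  6→15: 9 bp
  15→20: 5 bp
  20→31: 11 bp
  31→37: 6 bp
  37→53: 16 bp
  53→66: 13 bp
  66→77: 11 bp
  77→89: 12 bp
  89→106: 17 bp
  106→124: 18 bp
  124→128: 4 bp
  128→139: 11 bp
  139→147: 8 bp
  147→152: 5 bp
  152→159: 7 bp
  159→173: 14 bp
  173→181: 8 bp
  181→188: 7 bp
  188→197: 9 bp
  197→203: 6 bp
  203→211: 8 bp
  211→224: 13 bp
  224→235: 11 bp
  235→241: 6 bp
  241→252: 11 bp
  252→268: 16 bp
  268→6 (wrap): 270-268+6 = 8 bp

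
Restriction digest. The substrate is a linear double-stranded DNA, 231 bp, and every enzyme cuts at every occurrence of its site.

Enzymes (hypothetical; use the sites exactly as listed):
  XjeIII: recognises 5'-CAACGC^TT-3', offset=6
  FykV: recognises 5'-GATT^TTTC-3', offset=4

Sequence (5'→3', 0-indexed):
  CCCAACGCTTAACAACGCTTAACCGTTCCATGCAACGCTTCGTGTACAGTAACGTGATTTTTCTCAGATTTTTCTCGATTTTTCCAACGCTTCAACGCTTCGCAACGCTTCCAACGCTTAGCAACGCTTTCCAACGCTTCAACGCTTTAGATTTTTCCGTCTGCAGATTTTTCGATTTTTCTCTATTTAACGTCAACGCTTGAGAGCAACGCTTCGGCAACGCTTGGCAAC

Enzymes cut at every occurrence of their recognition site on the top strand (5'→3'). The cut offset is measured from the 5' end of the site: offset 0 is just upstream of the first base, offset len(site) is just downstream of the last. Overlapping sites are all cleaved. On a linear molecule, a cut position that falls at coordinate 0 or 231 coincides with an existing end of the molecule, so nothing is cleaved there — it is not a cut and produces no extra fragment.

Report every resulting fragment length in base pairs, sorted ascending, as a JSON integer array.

[8,8,8,8,8,8,9,10,10,10,10,10,10,11,11,13,16,20,21,22]

Site scan:
  XjeIII CAACGCTT/6: at [2, 12, 32, 84, 92, 102, 111, 121, 131, 139, 193, 206, 217] ⇒ [8, 18, 38, 90, 98, 108, 117, 127, 137, 145, 199, 212, 223]
  FykV GATTTTTC/4: at [55, 66, 76, 149, 165, 173] ⇒ [59, 70, 80, 153, 169, 177]

Pooled cuts: [8, 18, 38, 59, 70, 80, 90, 98, 108, 117, 127, 137, 145, 153, 169, 177, 199, 212, 223]

Fragment lengths:
  [0,8): 8 bp
  [8,18): 10 bp
  [18,38): 20 bp
  [38,59): 21 bp
  [59,70): 11 bp
  [70,80): 10 bp
  [80,90): 10 bp
  [90,98): 8 bp
  [98,108): 10 bp
  [108,117): 9 bp
  [117,127): 10 bp
  [127,137): 10 bp
  [137,145): 8 bp
  [145,153): 8 bp
  [153,169): 16 bp
  [169,177): 8 bp
  [177,199): 22 bp
  [199,212): 13 bp
  [212,223): 11 bp
  [223,231): 8 bp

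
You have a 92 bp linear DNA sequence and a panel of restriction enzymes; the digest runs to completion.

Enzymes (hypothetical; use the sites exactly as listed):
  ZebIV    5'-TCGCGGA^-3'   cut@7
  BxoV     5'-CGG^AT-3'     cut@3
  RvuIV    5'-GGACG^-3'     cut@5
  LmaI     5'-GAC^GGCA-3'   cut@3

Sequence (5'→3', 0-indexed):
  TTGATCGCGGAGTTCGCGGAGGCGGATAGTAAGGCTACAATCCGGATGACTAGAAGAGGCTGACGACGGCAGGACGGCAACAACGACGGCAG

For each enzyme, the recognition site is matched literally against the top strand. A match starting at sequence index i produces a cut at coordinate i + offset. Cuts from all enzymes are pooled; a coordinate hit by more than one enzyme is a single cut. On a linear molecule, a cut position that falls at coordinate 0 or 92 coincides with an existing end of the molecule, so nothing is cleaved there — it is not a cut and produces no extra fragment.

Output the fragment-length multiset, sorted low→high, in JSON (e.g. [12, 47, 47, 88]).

Scan for sites:
  ZebIV (TCGCGGA, off=7): starts [4, 13] → cuts [11, 20]
  BxoV (CGGAT, off=3): starts [22, 42] → cuts [25, 45]
  RvuIV (GGACG, off=5): starts [71] → cuts [76]
  LmaI (GACGGCA, off=3): starts [64, 72, 84] → cuts [67, 75, 87]

Pooled cuts: [11, 20, 25, 45, 67, 75, 76, 87]

Fragment lengths:
  [0,11): 11 bp
  [11,20): 9 bp
  [20,25): 5 bp
  [25,45): 20 bp
  [45,67): 22 bp
  [67,75): 8 bp
  [75,76): 1 bp
  [76,87): 11 bp
  [87,92): 5 bp

[1,5,5,8,9,11,11,20,22]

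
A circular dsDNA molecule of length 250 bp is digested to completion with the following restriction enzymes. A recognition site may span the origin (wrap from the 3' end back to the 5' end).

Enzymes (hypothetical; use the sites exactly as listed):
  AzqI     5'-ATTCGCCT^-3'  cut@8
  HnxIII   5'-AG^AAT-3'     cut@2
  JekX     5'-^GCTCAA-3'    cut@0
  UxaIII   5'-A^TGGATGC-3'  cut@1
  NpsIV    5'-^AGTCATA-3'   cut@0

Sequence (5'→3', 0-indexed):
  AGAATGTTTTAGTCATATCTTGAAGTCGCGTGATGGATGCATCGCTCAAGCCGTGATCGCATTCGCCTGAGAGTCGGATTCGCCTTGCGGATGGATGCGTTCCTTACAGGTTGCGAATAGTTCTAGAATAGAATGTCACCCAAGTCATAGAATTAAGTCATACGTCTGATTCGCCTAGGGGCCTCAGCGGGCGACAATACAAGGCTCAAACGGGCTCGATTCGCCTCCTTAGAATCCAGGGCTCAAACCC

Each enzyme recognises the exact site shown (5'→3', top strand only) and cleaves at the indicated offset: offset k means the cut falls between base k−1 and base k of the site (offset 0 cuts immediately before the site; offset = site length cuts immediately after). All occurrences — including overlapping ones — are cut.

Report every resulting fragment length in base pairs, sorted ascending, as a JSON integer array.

[5,5,6,6,8,8,8,10,11,12,17,21,23,23,25,27,35]

Per-enzyme occurrences:
  AzqI ATTCGCCT/8: at [60, 77, 168, 218] ⇒ [68, 85, 176, 226]
  HnxIII AGAAT/2: at [0, 124, 129, 148, 230] ⇒ [2, 126, 131, 150, 232]
  JekX GCTCAA/0: at [43, 203, 240] ⇒ [43, 203, 240]
  UxaIII ATGGATGC/1: at [32, 90] ⇒ [33, 91]
  NpsIV AGTCATA/0: at [10, 142, 155] ⇒ [10, 142, 155]

All cut coordinates (distinct, sorted): [2, 10, 33, 43, 68, 85, 91, 126, 131, 142, 150, 155, 176, 203, 226, 232, 240]

Fragments:
  2→10: 8 bp
  10→33: 23 bp
  33→43: 10 bp
  43→68: 25 bp
  68→85: 17 bp
  85→91: 6 bp
  91→126: 35 bp
  126→131: 5 bp
  131→142: 11 bp
  142→150: 8 bp
  150→155: 5 bp
  155→176: 21 bp
  176→203: 27 bp
  203→226: 23 bp
  226→232: 6 bp
  232→240: 8 bp
  240→2 (wrap): 250-240+2 = 12 bp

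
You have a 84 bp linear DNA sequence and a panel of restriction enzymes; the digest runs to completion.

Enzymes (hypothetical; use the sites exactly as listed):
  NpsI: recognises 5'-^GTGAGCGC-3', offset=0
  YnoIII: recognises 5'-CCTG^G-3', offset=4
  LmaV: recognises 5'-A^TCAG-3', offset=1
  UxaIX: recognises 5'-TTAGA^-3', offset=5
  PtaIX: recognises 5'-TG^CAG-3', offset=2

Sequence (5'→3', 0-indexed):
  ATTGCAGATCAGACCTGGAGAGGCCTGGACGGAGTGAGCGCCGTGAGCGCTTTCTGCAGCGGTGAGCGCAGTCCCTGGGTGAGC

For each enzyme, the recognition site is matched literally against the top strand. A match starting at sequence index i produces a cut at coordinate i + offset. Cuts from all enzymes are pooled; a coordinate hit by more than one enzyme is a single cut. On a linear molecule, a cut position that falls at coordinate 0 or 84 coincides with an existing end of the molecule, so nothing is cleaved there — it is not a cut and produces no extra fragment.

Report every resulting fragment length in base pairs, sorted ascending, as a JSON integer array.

Per-enzyme occurrences:
  NpsI (GTGAGCGC, off=0): starts [33, 42, 61] → cuts [33, 42, 61]
  YnoIII (CCTGG, off=4): starts [13, 23, 73] → cuts [17, 27, 77]
  LmaV (ATCAG, off=1): starts [7] → cuts [8]
  UxaIX (TTAGA, off=5): no sites
  PtaIX (TGCAG, off=2): starts [2, 54] → cuts [4, 56]

Pooled cuts: [4, 8, 17, 27, 33, 42, 56, 61, 77]

Fragments:
  [0,4): 4 bp
  [4,8): 4 bp
  [8,17): 9 bp
  [17,27): 10 bp
  [27,33): 6 bp
  [33,42): 9 bp
  [42,56): 14 bp
  [56,61): 5 bp
  [61,77): 16 bp
  [77,84): 7 bp

[4,4,5,6,7,9,9,10,14,16]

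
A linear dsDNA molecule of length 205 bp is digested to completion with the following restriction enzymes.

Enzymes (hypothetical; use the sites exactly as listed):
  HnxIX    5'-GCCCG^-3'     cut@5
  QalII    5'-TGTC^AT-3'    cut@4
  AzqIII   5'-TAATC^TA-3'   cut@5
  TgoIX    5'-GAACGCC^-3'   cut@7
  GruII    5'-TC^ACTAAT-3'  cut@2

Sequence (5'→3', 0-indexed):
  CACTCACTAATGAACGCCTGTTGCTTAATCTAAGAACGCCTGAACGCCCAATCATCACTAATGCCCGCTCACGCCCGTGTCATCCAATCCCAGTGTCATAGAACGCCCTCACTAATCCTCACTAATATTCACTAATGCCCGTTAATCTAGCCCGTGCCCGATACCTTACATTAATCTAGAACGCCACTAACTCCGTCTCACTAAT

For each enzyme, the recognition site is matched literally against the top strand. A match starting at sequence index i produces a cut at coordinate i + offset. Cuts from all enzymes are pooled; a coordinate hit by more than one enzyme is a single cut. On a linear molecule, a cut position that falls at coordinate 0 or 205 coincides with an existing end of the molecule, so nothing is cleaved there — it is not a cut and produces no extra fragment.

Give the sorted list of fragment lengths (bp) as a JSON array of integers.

Per-enzyme occurrences:
  HnxIX (GCCCG, off=5): starts [62, 72, 136, 149, 155] → cuts [67, 77, 141, 154, 160]
  QalII (TGTCAT, off=4): starts [77, 93] → cuts [81, 97]
  AzqIII (TAATCTA, off=5): starts [25, 142, 171] → cuts [30, 147, 176]
  TgoIX (GAACGCC, off=7): starts [11, 33, 41, 100, 178] → cuts [18, 40, 48, 107, 185]
  GruII (TCACTAAT, off=2): starts [3, 54, 108, 118, 128, 197] → cuts [5, 56, 110, 120, 130, 199]

All cut coordinates (distinct, sorted): [5, 18, 30, 40, 48, 56, 67, 77, 81, 97, 107, 110, 120, 130, 141, 147, 154, 160, 176, 185, 199]

Fragments:
  [0,5): 5 bp
  [5,18): 13 bp
  [18,30): 12 bp
  [30,40): 10 bp
  [40,48): 8 bp
  [48,56): 8 bp
  [56,67): 11 bp
  [67,77): 10 bp
  [77,81): 4 bp
  [81,97): 16 bp
  [97,107): 10 bp
  [107,110): 3 bp
  [110,120): 10 bp
  [120,130): 10 bp
  [130,141): 11 bp
  [141,147): 6 bp
  [147,154): 7 bp
  [154,160): 6 bp
  [160,176): 16 bp
  [176,185): 9 bp
  [185,199): 14 bp
  [199,205): 6 bp

[3,4,5,6,6,6,7,8,8,9,10,10,10,10,10,11,11,12,13,14,16,16]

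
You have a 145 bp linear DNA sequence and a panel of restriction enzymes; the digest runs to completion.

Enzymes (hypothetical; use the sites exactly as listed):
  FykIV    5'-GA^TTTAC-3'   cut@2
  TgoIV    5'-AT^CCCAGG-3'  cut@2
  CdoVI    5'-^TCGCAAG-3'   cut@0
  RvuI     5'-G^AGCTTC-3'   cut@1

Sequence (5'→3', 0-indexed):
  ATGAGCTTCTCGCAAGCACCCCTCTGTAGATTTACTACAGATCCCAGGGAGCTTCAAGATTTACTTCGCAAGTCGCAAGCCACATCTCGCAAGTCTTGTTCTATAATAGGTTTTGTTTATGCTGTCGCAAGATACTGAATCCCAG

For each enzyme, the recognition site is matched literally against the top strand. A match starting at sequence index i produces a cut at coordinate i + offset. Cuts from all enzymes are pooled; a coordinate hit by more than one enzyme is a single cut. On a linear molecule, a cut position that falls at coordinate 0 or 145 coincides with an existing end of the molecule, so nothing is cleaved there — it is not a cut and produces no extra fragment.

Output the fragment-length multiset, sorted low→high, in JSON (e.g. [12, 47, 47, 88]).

[3,6,6,7,7,10,12,14,21,21,38]

Per-enzyme occurrences:
  FykIV GATTTAC/2: at [28, 57] ⇒ [30, 59]
  TgoIV ATCCCAGG/2: at [40] ⇒ [42]
  CdoVI TCGCAAG/0: at [9, 65, 72, 86, 124] ⇒ [9, 65, 72, 86, 124]
  RvuI GAGCTTC/1: at [2, 48] ⇒ [3, 49]

Pooled cuts: [3, 9, 30, 42, 49, 59, 65, 72, 86, 124]

Fragments:
  [0,3): 3 bp
  [3,9): 6 bp
  [9,30): 21 bp
  [30,42): 12 bp
  [42,49): 7 bp
  [49,59): 10 bp
  [59,65): 6 bp
  [65,72): 7 bp
  [72,86): 14 bp
  [86,124): 38 bp
  [124,145): 21 bp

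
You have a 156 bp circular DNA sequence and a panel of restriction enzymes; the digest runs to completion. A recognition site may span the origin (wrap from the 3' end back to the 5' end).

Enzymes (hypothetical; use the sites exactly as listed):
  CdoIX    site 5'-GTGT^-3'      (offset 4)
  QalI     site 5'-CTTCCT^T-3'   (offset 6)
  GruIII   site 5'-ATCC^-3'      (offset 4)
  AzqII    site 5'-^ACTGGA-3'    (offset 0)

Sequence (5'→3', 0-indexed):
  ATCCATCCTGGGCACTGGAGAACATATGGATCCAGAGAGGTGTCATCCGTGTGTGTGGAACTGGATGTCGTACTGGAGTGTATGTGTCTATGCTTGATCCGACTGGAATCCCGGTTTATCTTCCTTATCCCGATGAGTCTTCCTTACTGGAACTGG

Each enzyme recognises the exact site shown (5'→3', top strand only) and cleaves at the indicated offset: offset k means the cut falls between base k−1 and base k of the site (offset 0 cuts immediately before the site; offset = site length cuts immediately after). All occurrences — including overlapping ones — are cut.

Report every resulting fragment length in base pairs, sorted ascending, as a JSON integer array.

Scan for sites:
  CdoIX (GTGT, off=4): starts [39, 48, 50, 52, 77, 83] → cuts [43, 52, 54, 56, 81, 87]
  QalI (CTTCCTT, off=6): starts [119, 138] → cuts [125, 144]
  GruIII (ATCC, off=4): starts [0, 4, 29, 44, 96, 107, 126] → cuts [4, 8, 33, 48, 100, 111, 130]
  AzqII (ACTGGA, off=0): starts [13, 59, 71, 101, 145, 151] → cuts [13, 59, 71, 101, 145, 151]

All cut coordinates (distinct, sorted): [4, 8, 13, 33, 43, 48, 52, 54, 56, 59, 71, 81, 87, 100, 101, 111, 125, 130, 144, 145, 151]

Fragments:
  4→8: 4 bp
  8→13: 5 bp
  13→33: 20 bp
  33→43: 10 bp
  43→48: 5 bp
  48→52: 4 bp
  52→54: 2 bp
  54→56: 2 bp
  56→59: 3 bp
  59→71: 12 bp
  71→81: 10 bp
  81→87: 6 bp
  87→100: 13 bp
  100→101: 1 bp
  101→111: 10 bp
  111→125: 14 bp
  125→130: 5 bp
  130→144: 14 bp
  144→145: 1 bp
  145→151: 6 bp
  151→4 (wrap): 156-151+4 = 9 bp

[1,1,2,2,3,4,4,5,5,5,6,6,9,10,10,10,12,13,14,14,20]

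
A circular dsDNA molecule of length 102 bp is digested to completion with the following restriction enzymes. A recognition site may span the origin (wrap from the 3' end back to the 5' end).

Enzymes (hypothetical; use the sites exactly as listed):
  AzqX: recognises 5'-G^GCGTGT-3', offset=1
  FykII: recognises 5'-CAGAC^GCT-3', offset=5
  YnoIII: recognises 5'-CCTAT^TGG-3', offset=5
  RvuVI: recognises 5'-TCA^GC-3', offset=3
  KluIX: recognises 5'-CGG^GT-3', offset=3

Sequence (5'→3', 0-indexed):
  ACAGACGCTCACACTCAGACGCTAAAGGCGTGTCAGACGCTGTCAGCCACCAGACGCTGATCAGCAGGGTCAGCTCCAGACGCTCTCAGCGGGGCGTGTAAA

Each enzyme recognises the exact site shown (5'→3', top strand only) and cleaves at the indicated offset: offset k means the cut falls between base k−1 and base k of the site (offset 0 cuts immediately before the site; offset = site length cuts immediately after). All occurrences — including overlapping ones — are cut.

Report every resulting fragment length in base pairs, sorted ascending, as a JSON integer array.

Site scan:
  AzqX (GGCGTGT, off=1): starts [26, 92] → cuts [27, 93]
  FykII (CAGACGCT, off=5): starts [1, 15, 33, 50, 76] → cuts [6, 20, 38, 55, 81]
  YnoIII (CCTATTGG, off=5): no sites
  RvuVI (TCAGC, off=3): starts [42, 60, 69, 85] → cuts [45, 63, 72, 88]
  KluIX (CGGGT, off=3): no sites

Pooled cuts: [6, 20, 27, 38, 45, 55, 63, 72, 81, 88, 93]

Fragment lengths:
  6→20: 14 bp
  20→27: 7 bp
  27→38: 11 bp
  38→45: 7 bp
  45→55: 10 bp
  55→63: 8 bp
  63→72: 9 bp
  72→81: 9 bp
  81→88: 7 bp
  88→93: 5 bp
  93→6 (wrap): 102-93+6 = 15 bp

[5,7,7,7,8,9,9,10,11,14,15]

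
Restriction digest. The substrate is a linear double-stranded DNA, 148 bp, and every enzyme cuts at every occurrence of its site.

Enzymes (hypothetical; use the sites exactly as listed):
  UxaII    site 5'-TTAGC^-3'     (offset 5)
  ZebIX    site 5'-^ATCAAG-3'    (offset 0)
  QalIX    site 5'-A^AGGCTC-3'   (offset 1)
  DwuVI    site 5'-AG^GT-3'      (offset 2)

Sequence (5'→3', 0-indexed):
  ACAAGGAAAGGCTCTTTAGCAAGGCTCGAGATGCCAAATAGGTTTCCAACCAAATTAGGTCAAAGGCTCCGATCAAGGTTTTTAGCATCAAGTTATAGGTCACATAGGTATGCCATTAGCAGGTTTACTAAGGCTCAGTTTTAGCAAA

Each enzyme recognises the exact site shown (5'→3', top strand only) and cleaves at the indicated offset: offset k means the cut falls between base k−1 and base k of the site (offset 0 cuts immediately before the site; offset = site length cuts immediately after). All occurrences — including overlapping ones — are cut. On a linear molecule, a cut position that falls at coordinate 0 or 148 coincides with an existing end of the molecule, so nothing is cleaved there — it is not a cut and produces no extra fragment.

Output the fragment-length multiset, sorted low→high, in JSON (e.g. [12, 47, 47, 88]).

Site scan:
  UxaII (TTAGC, off=5): starts [15, 81, 115, 140] → cuts [20, 86, 120, 145]
  ZebIX (ATCAAG, off=0): starts [71, 86] → cuts [71, 86]
  QalIX (AAGGCTC, off=1): starts [7, 20, 62, 129] → cuts [8, 21, 63, 130]
  DwuVI (AGGT, off=2): starts [39, 56, 75, 96, 105, 120] → cuts [41, 58, 77, 98, 107, 122]

All cut coordinates (distinct, sorted): [8, 20, 21, 41, 58, 63, 71, 77, 86, 98, 107, 120, 122, 130, 145]

Fragments:
  [0,8): 8 bp
  [8,20): 12 bp
  [20,21): 1 bp
  [21,41): 20 bp
  [41,58): 17 bp
  [58,63): 5 bp
  [63,71): 8 bp
  [71,77): 6 bp
  [77,86): 9 bp
  [86,98): 12 bp
  [98,107): 9 bp
  [107,120): 13 bp
  [120,122): 2 bp
  [122,130): 8 bp
  [130,145): 15 bp
  [145,148): 3 bp

[1,2,3,5,6,8,8,8,9,9,12,12,13,15,17,20]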